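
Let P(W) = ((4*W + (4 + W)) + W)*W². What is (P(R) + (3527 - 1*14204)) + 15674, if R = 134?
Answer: 14513445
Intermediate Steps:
P(W) = W²*(4 + 6*W) (P(W) = ((4 + 5*W) + W)*W² = (4 + 6*W)*W² = W²*(4 + 6*W))
(P(R) + (3527 - 1*14204)) + 15674 = (134²*(4 + 6*134) + (3527 - 1*14204)) + 15674 = (17956*(4 + 804) + (3527 - 14204)) + 15674 = (17956*808 - 10677) + 15674 = (14508448 - 10677) + 15674 = 14497771 + 15674 = 14513445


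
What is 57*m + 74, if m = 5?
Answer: 359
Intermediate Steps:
57*m + 74 = 57*5 + 74 = 285 + 74 = 359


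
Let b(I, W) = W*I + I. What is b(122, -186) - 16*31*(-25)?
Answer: -10170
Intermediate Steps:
b(I, W) = I + I*W (b(I, W) = I*W + I = I + I*W)
b(122, -186) - 16*31*(-25) = 122*(1 - 186) - 16*31*(-25) = 122*(-185) - 496*(-25) = -22570 - 1*(-12400) = -22570 + 12400 = -10170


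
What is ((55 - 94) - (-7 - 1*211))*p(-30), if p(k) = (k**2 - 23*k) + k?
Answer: 279240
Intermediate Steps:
p(k) = k**2 - 22*k
((55 - 94) - (-7 - 1*211))*p(-30) = ((55 - 94) - (-7 - 1*211))*(-30*(-22 - 30)) = (-39 - (-7 - 211))*(-30*(-52)) = (-39 - 1*(-218))*1560 = (-39 + 218)*1560 = 179*1560 = 279240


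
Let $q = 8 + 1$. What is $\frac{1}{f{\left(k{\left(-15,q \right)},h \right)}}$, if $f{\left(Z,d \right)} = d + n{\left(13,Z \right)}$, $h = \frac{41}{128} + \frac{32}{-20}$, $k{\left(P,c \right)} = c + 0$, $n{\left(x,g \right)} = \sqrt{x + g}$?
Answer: $\frac{524160}{8340439} + \frac{409600 \sqrt{22}}{8340439} \approx 0.29319$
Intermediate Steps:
$q = 9$
$n{\left(x,g \right)} = \sqrt{g + x}$
$k{\left(P,c \right)} = c$
$h = - \frac{819}{640}$ ($h = 41 \cdot \frac{1}{128} + 32 \left(- \frac{1}{20}\right) = \frac{41}{128} - \frac{8}{5} = - \frac{819}{640} \approx -1.2797$)
$f{\left(Z,d \right)} = d + \sqrt{13 + Z}$ ($f{\left(Z,d \right)} = d + \sqrt{Z + 13} = d + \sqrt{13 + Z}$)
$\frac{1}{f{\left(k{\left(-15,q \right)},h \right)}} = \frac{1}{- \frac{819}{640} + \sqrt{13 + 9}} = \frac{1}{- \frac{819}{640} + \sqrt{22}}$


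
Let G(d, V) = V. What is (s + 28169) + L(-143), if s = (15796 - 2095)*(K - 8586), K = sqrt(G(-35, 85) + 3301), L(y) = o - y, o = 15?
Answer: -117608459 + 13701*sqrt(3386) ≈ -1.1681e+8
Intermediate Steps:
L(y) = 15 - y
K = sqrt(3386) (K = sqrt(85 + 3301) = sqrt(3386) ≈ 58.189)
s = -117636786 + 13701*sqrt(3386) (s = (15796 - 2095)*(sqrt(3386) - 8586) = 13701*(-8586 + sqrt(3386)) = -117636786 + 13701*sqrt(3386) ≈ -1.1684e+8)
(s + 28169) + L(-143) = ((-117636786 + 13701*sqrt(3386)) + 28169) + (15 - 1*(-143)) = (-117608617 + 13701*sqrt(3386)) + (15 + 143) = (-117608617 + 13701*sqrt(3386)) + 158 = -117608459 + 13701*sqrt(3386)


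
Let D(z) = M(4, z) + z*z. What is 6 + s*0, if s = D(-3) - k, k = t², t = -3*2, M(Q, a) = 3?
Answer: 6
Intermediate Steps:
t = -6
D(z) = 3 + z² (D(z) = 3 + z*z = 3 + z²)
k = 36 (k = (-6)² = 36)
s = -24 (s = (3 + (-3)²) - 1*36 = (3 + 9) - 36 = 12 - 36 = -24)
6 + s*0 = 6 - 24*0 = 6 + 0 = 6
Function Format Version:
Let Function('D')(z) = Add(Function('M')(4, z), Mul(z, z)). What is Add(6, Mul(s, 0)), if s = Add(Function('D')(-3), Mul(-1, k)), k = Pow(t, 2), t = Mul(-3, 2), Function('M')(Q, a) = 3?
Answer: 6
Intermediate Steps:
t = -6
Function('D')(z) = Add(3, Pow(z, 2)) (Function('D')(z) = Add(3, Mul(z, z)) = Add(3, Pow(z, 2)))
k = 36 (k = Pow(-6, 2) = 36)
s = -24 (s = Add(Add(3, Pow(-3, 2)), Mul(-1, 36)) = Add(Add(3, 9), -36) = Add(12, -36) = -24)
Add(6, Mul(s, 0)) = Add(6, Mul(-24, 0)) = Add(6, 0) = 6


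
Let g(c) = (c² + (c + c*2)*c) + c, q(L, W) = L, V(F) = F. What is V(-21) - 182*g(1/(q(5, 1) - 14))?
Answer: -791/81 ≈ -9.7654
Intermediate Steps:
g(c) = c + 4*c² (g(c) = (c² + (c + 2*c)*c) + c = (c² + (3*c)*c) + c = (c² + 3*c²) + c = 4*c² + c = c + 4*c²)
V(-21) - 182*g(1/(q(5, 1) - 14)) = -21 - 182*(1 + 4/(5 - 14))/(5 - 14) = -21 - 182*(1 + 4/(-9))/(-9) = -21 - (-182)*(1 + 4*(-⅑))/9 = -21 - (-182)*(1 - 4/9)/9 = -21 - (-182)*5/(9*9) = -21 - 182*(-5/81) = -21 + 910/81 = -791/81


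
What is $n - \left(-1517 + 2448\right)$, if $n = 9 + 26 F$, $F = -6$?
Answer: $-1078$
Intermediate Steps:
$n = -147$ ($n = 9 + 26 \left(-6\right) = 9 - 156 = -147$)
$n - \left(-1517 + 2448\right) = -147 - \left(-1517 + 2448\right) = -147 - 931 = -1078$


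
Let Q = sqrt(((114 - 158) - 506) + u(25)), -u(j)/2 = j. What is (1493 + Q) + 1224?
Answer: 2717 + 10*I*sqrt(6) ≈ 2717.0 + 24.495*I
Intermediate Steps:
u(j) = -2*j
Q = 10*I*sqrt(6) (Q = sqrt(((114 - 158) - 506) - 2*25) = sqrt((-44 - 506) - 50) = sqrt(-550 - 50) = sqrt(-600) = 10*I*sqrt(6) ≈ 24.495*I)
(1493 + Q) + 1224 = (1493 + 10*I*sqrt(6)) + 1224 = 2717 + 10*I*sqrt(6)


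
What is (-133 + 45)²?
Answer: 7744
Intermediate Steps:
(-133 + 45)² = (-88)² = 7744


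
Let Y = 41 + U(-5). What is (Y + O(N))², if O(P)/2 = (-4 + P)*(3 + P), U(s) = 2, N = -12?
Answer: 109561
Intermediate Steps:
O(P) = 2*(-4 + P)*(3 + P) (O(P) = 2*((-4 + P)*(3 + P)) = 2*(-4 + P)*(3 + P))
Y = 43 (Y = 41 + 2 = 43)
(Y + O(N))² = (43 + (-24 - 2*(-12) + 2*(-12)²))² = (43 + (-24 + 24 + 2*144))² = (43 + (-24 + 24 + 288))² = (43 + 288)² = 331² = 109561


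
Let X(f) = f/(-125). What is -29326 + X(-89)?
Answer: -3665661/125 ≈ -29325.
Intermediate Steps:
X(f) = -f/125 (X(f) = f*(-1/125) = -f/125)
-29326 + X(-89) = -29326 - 1/125*(-89) = -29326 + 89/125 = -3665661/125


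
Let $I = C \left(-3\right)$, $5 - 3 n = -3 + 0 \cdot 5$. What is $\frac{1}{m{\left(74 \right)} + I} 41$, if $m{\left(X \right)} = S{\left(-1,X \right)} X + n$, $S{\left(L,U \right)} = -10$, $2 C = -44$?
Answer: $- \frac{123}{2014} \approx -0.061072$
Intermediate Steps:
$C = -22$ ($C = \frac{1}{2} \left(-44\right) = -22$)
$n = \frac{8}{3}$ ($n = \frac{5}{3} - \frac{-3 + 0 \cdot 5}{3} = \frac{5}{3} - \frac{-3 + 0}{3} = \frac{5}{3} - -1 = \frac{5}{3} + 1 = \frac{8}{3} \approx 2.6667$)
$m{\left(X \right)} = \frac{8}{3} - 10 X$ ($m{\left(X \right)} = - 10 X + \frac{8}{3} = \frac{8}{3} - 10 X$)
$I = 66$ ($I = \left(-22\right) \left(-3\right) = 66$)
$\frac{1}{m{\left(74 \right)} + I} 41 = \frac{1}{\left(\frac{8}{3} - 740\right) + 66} \cdot 41 = \frac{1}{- \frac{2212}{3} + 66} \cdot 41 = \frac{1}{- \frac{2014}{3}} \cdot 41 = \left(- \frac{3}{2014}\right) 41 = - \frac{123}{2014}$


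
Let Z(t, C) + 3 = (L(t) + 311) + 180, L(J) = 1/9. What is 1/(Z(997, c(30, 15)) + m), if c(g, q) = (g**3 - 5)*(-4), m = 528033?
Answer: 9/4756690 ≈ 1.8921e-6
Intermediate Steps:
c(g, q) = 20 - 4*g**3 (c(g, q) = (-5 + g**3)*(-4) = 20 - 4*g**3)
L(J) = 1/9
Z(t, C) = 4393/9 (Z(t, C) = -3 + ((1/9 + 311) + 180) = -3 + (2800/9 + 180) = -3 + 4420/9 = 4393/9)
1/(Z(997, c(30, 15)) + m) = 1/(4393/9 + 528033) = 1/(4756690/9) = 9/4756690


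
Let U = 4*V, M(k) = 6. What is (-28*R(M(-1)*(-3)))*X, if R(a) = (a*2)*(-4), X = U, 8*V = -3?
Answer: 6048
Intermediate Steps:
V = -3/8 (V = (⅛)*(-3) = -3/8 ≈ -0.37500)
U = -3/2 (U = 4*(-3/8) = -3/2 ≈ -1.5000)
X = -3/2 ≈ -1.5000
R(a) = -8*a (R(a) = (2*a)*(-4) = -8*a)
(-28*R(M(-1)*(-3)))*X = -(-224)*6*(-3)*(-3/2) = -(-224)*(-18)*(-3/2) = -28*144*(-3/2) = -4032*(-3/2) = 6048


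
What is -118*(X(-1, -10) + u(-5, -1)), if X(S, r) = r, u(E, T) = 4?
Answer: 708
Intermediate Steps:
-118*(X(-1, -10) + u(-5, -1)) = -118*(-10 + 4) = -118*(-6) = 708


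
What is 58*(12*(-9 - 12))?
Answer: -14616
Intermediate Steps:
58*(12*(-9 - 12)) = 58*(12*(-21)) = 58*(-252) = -14616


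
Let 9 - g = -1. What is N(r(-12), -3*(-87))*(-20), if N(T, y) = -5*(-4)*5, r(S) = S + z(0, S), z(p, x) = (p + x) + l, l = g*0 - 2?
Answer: -2000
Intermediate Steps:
g = 10 (g = 9 - 1*(-1) = 9 + 1 = 10)
l = -2 (l = 10*0 - 2 = 0 - 2 = -2)
z(p, x) = -2 + p + x (z(p, x) = (p + x) - 2 = -2 + p + x)
r(S) = -2 + 2*S (r(S) = S + (-2 + 0 + S) = S + (-2 + S) = -2 + 2*S)
N(T, y) = 100 (N(T, y) = 20*5 = 100)
N(r(-12), -3*(-87))*(-20) = 100*(-20) = -2000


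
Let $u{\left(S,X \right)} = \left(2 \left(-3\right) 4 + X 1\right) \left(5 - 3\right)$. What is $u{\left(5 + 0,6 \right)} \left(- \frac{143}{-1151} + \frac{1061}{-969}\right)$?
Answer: $\frac{12991728}{371773} \approx 34.945$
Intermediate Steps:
$u{\left(S,X \right)} = -48 + 2 X$ ($u{\left(S,X \right)} = \left(\left(-6\right) 4 + X\right) 2 = \left(-24 + X\right) 2 = -48 + 2 X$)
$u{\left(5 + 0,6 \right)} \left(- \frac{143}{-1151} + \frac{1061}{-969}\right) = \left(-48 + 2 \cdot 6\right) \left(- \frac{143}{-1151} + \frac{1061}{-969}\right) = \left(-48 + 12\right) \left(\left(-143\right) \left(- \frac{1}{1151}\right) + 1061 \left(- \frac{1}{969}\right)\right) = - 36 \left(\frac{143}{1151} - \frac{1061}{969}\right) = \left(-36\right) \left(- \frac{1082644}{1115319}\right) = \frac{12991728}{371773}$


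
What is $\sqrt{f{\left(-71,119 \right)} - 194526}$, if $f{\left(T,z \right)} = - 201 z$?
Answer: $i \sqrt{218445} \approx 467.38 i$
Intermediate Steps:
$\sqrt{f{\left(-71,119 \right)} - 194526} = \sqrt{\left(-201\right) 119 - 194526} = \sqrt{-23919 - 194526} = \sqrt{-218445} = i \sqrt{218445}$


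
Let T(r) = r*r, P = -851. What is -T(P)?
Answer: -724201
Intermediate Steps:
T(r) = r²
-T(P) = -1*(-851)² = -1*724201 = -724201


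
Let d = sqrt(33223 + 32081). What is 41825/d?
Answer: 41825*sqrt(1814)/10884 ≈ 163.67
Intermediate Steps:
d = 6*sqrt(1814) (d = sqrt(65304) = 6*sqrt(1814) ≈ 255.55)
41825/d = 41825/((6*sqrt(1814))) = 41825*(sqrt(1814)/10884) = 41825*sqrt(1814)/10884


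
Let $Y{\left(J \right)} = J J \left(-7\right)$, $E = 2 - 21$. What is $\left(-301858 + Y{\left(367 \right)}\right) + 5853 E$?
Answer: $-1355888$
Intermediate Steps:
$E = -19$
$Y{\left(J \right)} = - 7 J^{2}$ ($Y{\left(J \right)} = J^{2} \left(-7\right) = - 7 J^{2}$)
$\left(-301858 + Y{\left(367 \right)}\right) + 5853 E = \left(-301858 - 7 \cdot 367^{2}\right) + 5853 \left(-19\right) = \left(-301858 - 942823\right) - 111207 = -1244681 - 111207 = -1355888$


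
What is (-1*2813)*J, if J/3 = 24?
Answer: -202536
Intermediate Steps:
J = 72 (J = 3*24 = 72)
(-1*2813)*J = -1*2813*72 = -2813*72 = -202536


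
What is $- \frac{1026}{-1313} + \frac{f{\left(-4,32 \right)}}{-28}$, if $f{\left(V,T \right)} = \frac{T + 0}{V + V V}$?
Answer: $\frac{18920}{27573} \approx 0.68618$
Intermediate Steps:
$f{\left(V,T \right)} = \frac{T}{V + V^{2}}$
$- \frac{1026}{-1313} + \frac{f{\left(-4,32 \right)}}{-28} = - \frac{1026}{-1313} + \frac{32 \frac{1}{-4} \frac{1}{1 - 4}}{-28} = \left(-1026\right) \left(- \frac{1}{1313}\right) + 32 \left(- \frac{1}{4}\right) \frac{1}{-3} \left(- \frac{1}{28}\right) = \frac{1026}{1313} + 32 \left(- \frac{1}{4}\right) \left(- \frac{1}{3}\right) \left(- \frac{1}{28}\right) = \frac{1026}{1313} + \frac{8}{3} \left(- \frac{1}{28}\right) = \frac{1026}{1313} - \frac{2}{21} = \frac{18920}{27573}$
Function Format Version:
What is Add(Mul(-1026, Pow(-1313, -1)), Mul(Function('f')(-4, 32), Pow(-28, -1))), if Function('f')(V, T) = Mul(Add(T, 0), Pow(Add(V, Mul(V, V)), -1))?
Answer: Rational(18920, 27573) ≈ 0.68618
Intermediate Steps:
Function('f')(V, T) = Mul(T, Pow(Add(V, Pow(V, 2)), -1))
Add(Mul(-1026, Pow(-1313, -1)), Mul(Function('f')(-4, 32), Pow(-28, -1))) = Add(Mul(-1026, Pow(-1313, -1)), Mul(Mul(32, Pow(-4, -1), Pow(Add(1, -4), -1)), Pow(-28, -1))) = Add(Mul(-1026, Rational(-1, 1313)), Mul(Mul(32, Rational(-1, 4), Pow(-3, -1)), Rational(-1, 28))) = Add(Rational(1026, 1313), Mul(Mul(32, Rational(-1, 4), Rational(-1, 3)), Rational(-1, 28))) = Add(Rational(1026, 1313), Mul(Rational(8, 3), Rational(-1, 28))) = Add(Rational(1026, 1313), Rational(-2, 21)) = Rational(18920, 27573)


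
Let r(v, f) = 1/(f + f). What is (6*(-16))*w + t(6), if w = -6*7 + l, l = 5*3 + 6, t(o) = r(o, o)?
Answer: 24193/12 ≈ 2016.1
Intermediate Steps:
r(v, f) = 1/(2*f)
t(o) = 1/(2*o)
l = 21 (l = 15 + 6 = 21)
w = -21 (w = -6*7 + 21 = -42 + 21 = -21)
(6*(-16))*w + t(6) = (6*(-16))*(-21) + (½)/6 = -96*(-21) + (½)*(⅙) = 2016 + 1/12 = 24193/12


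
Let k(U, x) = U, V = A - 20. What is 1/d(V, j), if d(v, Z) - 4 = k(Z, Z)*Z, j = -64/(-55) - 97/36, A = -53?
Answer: 3920400/24868561 ≈ 0.15764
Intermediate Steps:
V = -73 (V = -53 - 20 = -73)
j = -3031/1980 (j = -64*(-1/55) - 97*1/36 = 64/55 - 97/36 = -3031/1980 ≈ -1.5308)
d(v, Z) = 4 + Z**2 (d(v, Z) = 4 + Z*Z = 4 + Z**2)
1/d(V, j) = 1/(4 + (-3031/1980)**2) = 1/(4 + 9186961/3920400) = 1/(24868561/3920400) = 3920400/24868561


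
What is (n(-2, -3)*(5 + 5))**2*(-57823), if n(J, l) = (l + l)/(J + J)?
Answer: -13010175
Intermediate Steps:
n(J, l) = l/J (n(J, l) = (2*l)/((2*J)) = (2*l)*(1/(2*J)) = l/J)
(n(-2, -3)*(5 + 5))**2*(-57823) = ((-3/(-2))*(5 + 5))**2*(-57823) = (-3*(-1/2)*10)**2*(-57823) = ((3/2)*10)**2*(-57823) = 15**2*(-57823) = 225*(-57823) = -13010175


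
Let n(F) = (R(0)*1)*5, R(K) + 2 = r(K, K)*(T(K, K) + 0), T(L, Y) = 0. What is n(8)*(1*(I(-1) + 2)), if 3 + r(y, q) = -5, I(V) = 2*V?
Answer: 0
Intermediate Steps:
r(y, q) = -8 (r(y, q) = -3 - 5 = -8)
R(K) = -2 (R(K) = -2 - 8*(0 + 0) = -2 - 8*0 = -2 + 0 = -2)
n(F) = -10 (n(F) = -2*1*5 = -2*5 = -10)
n(8)*(1*(I(-1) + 2)) = -10*(2*(-1) + 2) = -10*(-2 + 2) = -10*0 = 0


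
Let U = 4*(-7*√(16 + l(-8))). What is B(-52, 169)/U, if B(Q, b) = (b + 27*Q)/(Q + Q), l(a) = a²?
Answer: -19*√5/896 ≈ -0.047417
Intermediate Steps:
B(Q, b) = (b + 27*Q)/(2*Q) (B(Q, b) = (b + 27*Q)/((2*Q)) = (b + 27*Q)*(1/(2*Q)) = (b + 27*Q)/(2*Q))
U = -112*√5 (U = 4*(-7*√(16 + (-8)²)) = 4*(-7*√(16 + 64)) = 4*(-28*√5) = -112*√5 ≈ -250.44)
B(-52, 169)/U = ((½)*(169 + 27*(-52))/(-52))/((-112*√5)) = ((½)*(-1/52)*(169 - 1404))*(-√5/560) = ((½)*(-1/52)*(-1235))*(-√5/560) = 95*(-√5/560)/8 = -19*√5/896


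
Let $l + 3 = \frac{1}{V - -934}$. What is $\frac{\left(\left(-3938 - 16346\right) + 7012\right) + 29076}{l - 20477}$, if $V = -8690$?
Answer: $- \frac{13619536}{17649209} \approx -0.77168$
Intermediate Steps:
$l = - \frac{23269}{7756}$ ($l = -3 + \frac{1}{-8690 - -934} = -3 + \frac{1}{-8690 + \left(-54 + 988\right)} = -3 + \frac{1}{-8690 + 934} = -3 + \frac{1}{-7756} = -3 - \frac{1}{7756} = - \frac{23269}{7756} \approx -3.0001$)
$\frac{\left(\left(-3938 - 16346\right) + 7012\right) + 29076}{l - 20477} = \frac{\left(\left(-3938 - 16346\right) + 7012\right) + 29076}{- \frac{23269}{7756} - 20477} = \frac{\left(-20284 + 7012\right) + 29076}{- \frac{158842881}{7756}} = \left(-13272 + 29076\right) \left(- \frac{7756}{158842881}\right) = 15804 \left(- \frac{7756}{158842881}\right) = - \frac{13619536}{17649209}$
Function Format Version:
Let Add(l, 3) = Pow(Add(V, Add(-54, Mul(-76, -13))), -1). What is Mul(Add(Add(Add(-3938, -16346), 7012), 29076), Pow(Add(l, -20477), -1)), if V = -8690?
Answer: Rational(-13619536, 17649209) ≈ -0.77168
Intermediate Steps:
l = Rational(-23269, 7756) (l = Add(-3, Pow(Add(-8690, Add(-54, Mul(-76, -13))), -1)) = Add(-3, Pow(Add(-8690, Add(-54, 988)), -1)) = Add(-3, Pow(Add(-8690, 934), -1)) = Add(-3, Pow(-7756, -1)) = Add(-3, Rational(-1, 7756)) = Rational(-23269, 7756) ≈ -3.0001)
Mul(Add(Add(Add(-3938, -16346), 7012), 29076), Pow(Add(l, -20477), -1)) = Mul(Add(Add(Add(-3938, -16346), 7012), 29076), Pow(Add(Rational(-23269, 7756), -20477), -1)) = Mul(Add(Add(-20284, 7012), 29076), Pow(Rational(-158842881, 7756), -1)) = Mul(Add(-13272, 29076), Rational(-7756, 158842881)) = Mul(15804, Rational(-7756, 158842881)) = Rational(-13619536, 17649209)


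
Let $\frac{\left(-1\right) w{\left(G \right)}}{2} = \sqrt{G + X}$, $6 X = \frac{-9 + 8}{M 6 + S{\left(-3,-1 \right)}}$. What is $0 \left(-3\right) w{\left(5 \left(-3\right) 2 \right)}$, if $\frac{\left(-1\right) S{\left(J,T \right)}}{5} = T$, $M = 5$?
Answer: $0$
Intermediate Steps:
$S{\left(J,T \right)} = - 5 T$
$X = - \frac{1}{210}$ ($X = \frac{\left(-9 + 8\right) \frac{1}{5 \cdot 6 - -5}}{6} = \frac{\left(-1\right) \frac{1}{30 + 5}}{6} = \frac{\left(-1\right) \frac{1}{35}}{6} = \frac{1}{6} \left(- \frac{1}{35}\right) = - \frac{1}{210} \approx -0.0047619$)
$w{\left(G \right)} = - 2 \sqrt{- \frac{1}{210} + G}$ ($w{\left(G \right)} = - 2 \sqrt{G - \frac{1}{210}} = - 2 \sqrt{- \frac{1}{210} + G}$)
$0 \left(-3\right) w{\left(5 \left(-3\right) 2 \right)} = 0 \left(-3\right) \left(- \frac{\sqrt{-210 + 44100 \cdot 5 \left(-3\right) 2}}{105}\right) = 0 \left(- \frac{\sqrt{-210 + 44100 \left(\left(-15\right) 2\right)}}{105}\right) = 0 \left(- \frac{\sqrt{-210 + 44100 \left(-30\right)}}{105}\right) = 0 \left(- \frac{\sqrt{-210 - 1323000}}{105}\right) = 0 \left(- \frac{\sqrt{-1323210}}{105}\right) = 0 \left(- \frac{i \sqrt{1323210}}{105}\right) = 0$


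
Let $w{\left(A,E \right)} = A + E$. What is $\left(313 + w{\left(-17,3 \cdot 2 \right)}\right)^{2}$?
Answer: $91204$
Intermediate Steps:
$\left(313 + w{\left(-17,3 \cdot 2 \right)}\right)^{2} = \left(313 + \left(-17 + 3 \cdot 2\right)\right)^{2} = \left(313 + \left(-17 + 6\right)\right)^{2} = \left(313 - 11\right)^{2} = 302^{2} = 91204$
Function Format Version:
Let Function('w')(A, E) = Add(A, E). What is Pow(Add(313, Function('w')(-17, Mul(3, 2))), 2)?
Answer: 91204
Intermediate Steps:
Pow(Add(313, Function('w')(-17, Mul(3, 2))), 2) = Pow(Add(313, Add(-17, Mul(3, 2))), 2) = Pow(Add(313, Add(-17, 6)), 2) = Pow(Add(313, -11), 2) = Pow(302, 2) = 91204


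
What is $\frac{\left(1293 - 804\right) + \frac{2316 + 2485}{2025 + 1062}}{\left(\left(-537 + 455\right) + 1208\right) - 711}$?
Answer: $\frac{1514344}{1281105} \approx 1.1821$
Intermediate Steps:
$\frac{\left(1293 - 804\right) + \frac{2316 + 2485}{2025 + 1062}}{\left(\left(-537 + 455\right) + 1208\right) - 711} = \frac{489 + \frac{4801}{3087}}{\left(-82 + 1208\right) - 711} = \frac{489 + 4801 \cdot \frac{1}{3087}}{1126 - 711} = \frac{489 + \frac{4801}{3087}}{415} = \frac{1514344}{3087} \cdot \frac{1}{415} = \frac{1514344}{1281105}$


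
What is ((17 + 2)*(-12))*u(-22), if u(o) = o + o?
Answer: 10032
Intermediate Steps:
u(o) = 2*o
((17 + 2)*(-12))*u(-22) = ((17 + 2)*(-12))*(2*(-22)) = (19*(-12))*(-44) = -228*(-44) = 10032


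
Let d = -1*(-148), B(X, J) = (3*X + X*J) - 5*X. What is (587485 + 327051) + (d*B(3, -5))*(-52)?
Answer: 1076152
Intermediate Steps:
B(X, J) = -2*X + J*X (B(X, J) = (3*X + J*X) - 5*X = -2*X + J*X)
d = 148
(587485 + 327051) + (d*B(3, -5))*(-52) = (587485 + 327051) + (148*(3*(-2 - 5)))*(-52) = 914536 + (148*(3*(-7)))*(-52) = 914536 + (148*(-21))*(-52) = 914536 - 3108*(-52) = 914536 + 161616 = 1076152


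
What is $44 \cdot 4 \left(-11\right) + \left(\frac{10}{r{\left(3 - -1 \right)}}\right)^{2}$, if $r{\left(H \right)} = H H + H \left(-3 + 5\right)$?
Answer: $- \frac{278759}{144} \approx -1935.8$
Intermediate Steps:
$r{\left(H \right)} = H^{2} + 2 H$ ($r{\left(H \right)} = H^{2} + H 2 = H^{2} + 2 H$)
$44 \cdot 4 \left(-11\right) + \left(\frac{10}{r{\left(3 - -1 \right)}}\right)^{2} = 44 \cdot 4 \left(-11\right) + \left(\frac{10}{\left(3 - -1\right) \left(2 + \left(3 - -1\right)\right)}\right)^{2} = 44 \left(-44\right) + \left(\frac{10}{\left(3 + 1\right) \left(2 + \left(3 + 1\right)\right)}\right)^{2} = -1936 + \left(\frac{10}{4 \left(2 + 4\right)}\right)^{2} = -1936 + \left(\frac{10}{4 \cdot 6}\right)^{2} = -1936 + \left(\frac{10}{24}\right)^{2} = -1936 + \left(10 \cdot \frac{1}{24}\right)^{2} = -1936 + \left(\frac{5}{12}\right)^{2} = -1936 + \frac{25}{144} = - \frac{278759}{144}$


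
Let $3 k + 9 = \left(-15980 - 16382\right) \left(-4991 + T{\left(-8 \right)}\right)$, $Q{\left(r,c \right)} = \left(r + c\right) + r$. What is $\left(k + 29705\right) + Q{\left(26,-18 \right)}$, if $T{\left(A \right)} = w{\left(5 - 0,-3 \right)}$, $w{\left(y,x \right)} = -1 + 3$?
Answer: $53847742$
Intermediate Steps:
$w{\left(y,x \right)} = 2$
$T{\left(A \right)} = 2$
$Q{\left(r,c \right)} = c + 2 r$ ($Q{\left(r,c \right)} = \left(c + r\right) + r = c + 2 r$)
$k = 53818003$ ($k = -3 + \frac{\left(-15980 - 16382\right) \left(-4991 + 2\right)}{3} = -3 + \frac{\left(-32362\right) \left(-4989\right)}{3} = -3 + \frac{1}{3} \cdot 161454018 = -3 + 53818006 = 53818003$)
$\left(k + 29705\right) + Q{\left(26,-18 \right)} = \left(53818003 + 29705\right) + \left(-18 + 2 \cdot 26\right) = 53847708 + \left(-18 + 52\right) = 53847708 + 34 = 53847742$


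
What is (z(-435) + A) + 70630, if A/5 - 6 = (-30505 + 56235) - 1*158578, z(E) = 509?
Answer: -593071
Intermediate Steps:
A = -664210 (A = 30 + 5*((-30505 + 56235) - 1*158578) = 30 + 5*(25730 - 158578) = 30 + 5*(-132848) = 30 - 664240 = -664210)
(z(-435) + A) + 70630 = (509 - 664210) + 70630 = -663701 + 70630 = -593071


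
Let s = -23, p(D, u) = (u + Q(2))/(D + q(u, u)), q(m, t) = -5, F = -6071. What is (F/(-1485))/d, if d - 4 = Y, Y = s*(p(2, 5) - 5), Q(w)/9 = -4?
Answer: -6071/176220 ≈ -0.034451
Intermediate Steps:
Q(w) = -36 (Q(w) = 9*(-4) = -36)
p(D, u) = (-36 + u)/(-5 + D) (p(D, u) = (u - 36)/(D - 5) = (-36 + u)/(-5 + D))
Y = -368/3 (Y = -23*((-36 + 5)/(-5 + 2) - 5) = -23*(-31/(-3) - 5) = -23*(-⅓*(-31) - 5) = -23*(31/3 - 5) = -23*16/3 = -368/3 ≈ -122.67)
d = -356/3 (d = 4 - 368/3 = -356/3 ≈ -118.67)
(F/(-1485))/d = (-6071/(-1485))/(-356/3) = -6071*(-1/1485)*(-3/356) = (6071/1485)*(-3/356) = -6071/176220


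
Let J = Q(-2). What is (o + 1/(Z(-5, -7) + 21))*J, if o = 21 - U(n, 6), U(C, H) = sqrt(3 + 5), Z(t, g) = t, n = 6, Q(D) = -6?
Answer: -1011/8 + 12*sqrt(2) ≈ -109.40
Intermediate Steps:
U(C, H) = 2*sqrt(2) (U(C, H) = sqrt(8) = 2*sqrt(2))
J = -6
o = 21 - 2*sqrt(2) ≈ 18.172
(o + 1/(Z(-5, -7) + 21))*J = ((21 - 2*sqrt(2)) + 1/(-5 + 21))*(-6) = ((21 - 2*sqrt(2)) + 1/16)*(-6) = (337/16 - 2*sqrt(2))*(-6) = -1011/8 + 12*sqrt(2)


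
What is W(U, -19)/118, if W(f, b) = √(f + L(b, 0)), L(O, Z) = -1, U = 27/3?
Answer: √2/59 ≈ 0.023970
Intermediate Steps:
U = 9 (U = 27*(⅓) = 9)
W(f, b) = √(-1 + f) (W(f, b) = √(f - 1) = √(-1 + f))
W(U, -19)/118 = √(-1 + 9)/118 = √8*(1/118) = (2*√2)*(1/118) = √2/59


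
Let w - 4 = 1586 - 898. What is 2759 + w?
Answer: 3451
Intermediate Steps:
w = 692 (w = 4 + (1586 - 898) = 4 + 688 = 692)
2759 + w = 2759 + 692 = 3451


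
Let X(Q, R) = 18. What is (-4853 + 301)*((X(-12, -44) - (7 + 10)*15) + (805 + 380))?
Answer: -4315296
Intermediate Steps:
(-4853 + 301)*((X(-12, -44) - (7 + 10)*15) + (805 + 380)) = (-4853 + 301)*((18 - (7 + 10)*15) + (805 + 380)) = -4552*((18 - 17*15) + 1185) = -4552*((18 - 1*255) + 1185) = -4552*((18 - 255) + 1185) = -4552*(-237 + 1185) = -4552*948 = -4315296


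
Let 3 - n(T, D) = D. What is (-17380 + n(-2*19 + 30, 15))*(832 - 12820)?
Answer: 208495296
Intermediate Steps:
n(T, D) = 3 - D
(-17380 + n(-2*19 + 30, 15))*(832 - 12820) = (-17380 + (3 - 1*15))*(832 - 12820) = (-17380 + (3 - 15))*(-11988) = (-17380 - 12)*(-11988) = -17392*(-11988) = 208495296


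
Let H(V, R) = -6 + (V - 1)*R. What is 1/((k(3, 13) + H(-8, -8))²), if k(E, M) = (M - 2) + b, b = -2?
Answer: 1/5625 ≈ 0.00017778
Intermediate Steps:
k(E, M) = -4 + M (k(E, M) = (M - 2) - 2 = (-2 + M) - 2 = -4 + M)
H(V, R) = -6 + R*(-1 + V) (H(V, R) = -6 + (-1 + V)*R = -6 + R*(-1 + V))
1/((k(3, 13) + H(-8, -8))²) = 1/(((-4 + 13) + (-6 - 1*(-8) - 8*(-8)))²) = 1/((9 + (-6 + 8 + 64))²) = 1/((9 + 66)²) = 1/(75²) = 1/5625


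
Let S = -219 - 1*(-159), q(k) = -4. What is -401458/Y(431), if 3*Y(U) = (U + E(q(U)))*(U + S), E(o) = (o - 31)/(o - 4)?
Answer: -3211664/430731 ≈ -7.4563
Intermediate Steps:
S = -60 (S = -219 + 159 = -60)
E(o) = (-31 + o)/(-4 + o)
Y(U) = (-60 + U)*(35/8 + U)/3 (Y(U) = ((U + (-31 - 4)/(-4 - 4))*(U - 60))/3 = ((U - 35/(-8))*(-60 + U))/3 = ((U - ⅛*(-35))*(-60 + U))/3 = ((U + 35/8)*(-60 + U))/3 = ((35/8 + U)*(-60 + U))/3 = ((-60 + U)*(35/8 + U))/3 = (-60 + U)*(35/8 + U)/3)
-401458/Y(431) = -401458/(-175/2 - 445/24*431 + (⅓)*431²) = -401458/(-175/2 - 191795/24 + (⅓)*185761) = -401458/(-175/2 - 191795/24 + 185761/3) = -401458/430731/8 = -401458*8/430731 = -3211664/430731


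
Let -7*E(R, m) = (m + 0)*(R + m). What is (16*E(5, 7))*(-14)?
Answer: 2688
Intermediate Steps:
E(R, m) = -m*(R + m)/7 (E(R, m) = -(m + 0)*(R + m)/7 = -m*(R + m)/7)
(16*E(5, 7))*(-14) = (16*(-1/7*7*(5 + 7)))*(-14) = (16*(-1/7*7*12))*(-14) = (16*(-12))*(-14) = -192*(-14) = 2688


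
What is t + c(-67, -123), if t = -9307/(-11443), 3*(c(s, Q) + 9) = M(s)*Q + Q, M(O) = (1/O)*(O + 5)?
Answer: -66798587/766681 ≈ -87.127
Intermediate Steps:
M(O) = (5 + O)/O
c(s, Q) = -9 + Q/3 + Q*(5 + s)/(3*s) (c(s, Q) = -9 + (((5 + s)/s)*Q + Q)/3 = -9 + (Q*(5 + s)/s + Q)/3 = -9 + (Q + Q*(5 + s)/s)/3 = -9 + (Q/3 + Q*(5 + s)/(3*s)) = -9 + Q/3 + Q*(5 + s)/(3*s))
t = 9307/11443 (t = -9307*(-1/11443) = 9307/11443 ≈ 0.81334)
t + c(-67, -123) = 9307/11443 + (⅓)*(-123*(5 - 67) - 67*(-27 - 123))/(-67) = 9307/11443 + (⅓)*(-1/67)*(-123*(-62) - 67*(-150)) = 9307/11443 + (⅓)*(-1/67)*(7626 + 10050) = 9307/11443 + (⅓)*(-1/67)*17676 = 9307/11443 - 5892/67 = -66798587/766681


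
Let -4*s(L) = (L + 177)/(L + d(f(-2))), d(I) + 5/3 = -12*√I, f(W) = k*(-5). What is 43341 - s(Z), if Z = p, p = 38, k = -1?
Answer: 936409269/21604 + 5805*√5/5401 ≈ 43347.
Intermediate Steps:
f(W) = 5 (f(W) = -1*(-5) = 5)
Z = 38
d(I) = -5/3 - 12*√I
s(L) = -(177 + L)/(4*(-5/3 + L - 12*√5)) (s(L) = -(L + 177)/(4*(L + (-5/3 - 12*√5))) = -(177 + L)/(4*(-5/3 + L - 12*√5)))
43341 - s(Z) = 43341 - 3*(177 + 38)/(4*(5 - 3*38 + 36*√5)) = 43341 - 3*215/(4*(5 - 114 + 36*√5)) = 43341 - 3*215/(4*(-109 + 36*√5)) = 43341 - 645/(4*(-109 + 36*√5))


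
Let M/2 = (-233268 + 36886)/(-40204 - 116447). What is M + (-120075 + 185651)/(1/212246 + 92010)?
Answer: 9850498510342300/3059198915070111 ≈ 3.2200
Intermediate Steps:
M = 392764/156651 (M = 2*((-233268 + 36886)/(-40204 - 116447)) = 2*(-196382/(-156651)) = 2*(-196382*(-1/156651)) = 2*(196382/156651) = 392764/156651 ≈ 2.5073)
M + (-120075 + 185651)/(1/212246 + 92010) = 392764/156651 + (-120075 + 185651)/(1/212246 + 92010) = 392764/156651 + 65576/(1/212246 + 92010) = 392764/156651 + 65576/(19528754461/212246) = 392764/156651 + 65576*(212246/19528754461) = 392764/156651 + 13918243696/19528754461 = 9850498510342300/3059198915070111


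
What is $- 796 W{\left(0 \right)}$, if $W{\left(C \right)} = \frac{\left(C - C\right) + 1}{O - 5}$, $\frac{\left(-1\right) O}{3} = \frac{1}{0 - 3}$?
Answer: $199$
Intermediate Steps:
$O = 1$ ($O = - \frac{3}{0 - 3} = - \frac{3}{-3} = \left(-3\right) \left(- \frac{1}{3}\right) = 1$)
$W{\left(C \right)} = - \frac{1}{4}$ ($W{\left(C \right)} = \frac{\left(C - C\right) + 1}{1 - 5} = \frac{0 + 1}{-4} = 1 \left(- \frac{1}{4}\right) = - \frac{1}{4}$)
$- 796 W{\left(0 \right)} = \left(-796\right) \left(- \frac{1}{4}\right) = 199$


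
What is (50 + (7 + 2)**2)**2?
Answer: 17161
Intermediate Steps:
(50 + (7 + 2)**2)**2 = (50 + 9**2)**2 = (50 + 81)**2 = 131**2 = 17161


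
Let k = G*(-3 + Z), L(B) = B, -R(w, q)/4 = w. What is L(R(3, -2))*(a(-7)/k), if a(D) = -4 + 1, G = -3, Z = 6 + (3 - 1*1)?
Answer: -12/5 ≈ -2.4000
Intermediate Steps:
Z = 8 (Z = 6 + (3 - 1) = 6 + 2 = 8)
R(w, q) = -4*w
a(D) = -3
k = -15 (k = -3*(-3 + 8) = -3*5 = -15)
L(R(3, -2))*(a(-7)/k) = (-4*3)*(-3/(-15)) = -(-36)*(-1)/15 = -12*1/5 = -12/5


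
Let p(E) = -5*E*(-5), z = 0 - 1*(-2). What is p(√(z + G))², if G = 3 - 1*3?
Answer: 1250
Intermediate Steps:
G = 0 (G = 3 - 3 = 0)
z = 2 (z = 0 + 2 = 2)
p(E) = 25*E
p(√(z + G))² = (25*√(2 + 0))² = (25*√2)² = 1250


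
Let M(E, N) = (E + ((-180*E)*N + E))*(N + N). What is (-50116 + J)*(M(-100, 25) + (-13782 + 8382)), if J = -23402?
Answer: -1653022822800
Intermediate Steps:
M(E, N) = 2*N*(2*E - 180*E*N) (M(E, N) = (E + (-180*E*N + E))*(2*N) = (E + (E - 180*E*N))*(2*N) = (2*E - 180*E*N)*(2*N) = 2*N*(2*E - 180*E*N))
(-50116 + J)*(M(-100, 25) + (-13782 + 8382)) = (-50116 - 23402)*(4*(-100)*25*(1 - 90*25) + (-13782 + 8382)) = -73518*(4*(-100)*25*(1 - 2250) - 5400) = -73518*(4*(-100)*25*(-2249) - 5400) = -73518*(22490000 - 5400) = -73518*22484600 = -1653022822800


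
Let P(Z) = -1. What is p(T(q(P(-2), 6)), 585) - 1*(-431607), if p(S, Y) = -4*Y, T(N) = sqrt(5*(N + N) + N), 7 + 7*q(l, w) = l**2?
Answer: 429267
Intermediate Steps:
q(l, w) = -1 + l**2/7
T(N) = sqrt(11)*sqrt(N) (T(N) = sqrt(5*(2*N) + N) = sqrt(10*N + N) = sqrt(11*N) = sqrt(11)*sqrt(N))
p(T(q(P(-2), 6)), 585) - 1*(-431607) = -4*585 - 1*(-431607) = -2340 + 431607 = 429267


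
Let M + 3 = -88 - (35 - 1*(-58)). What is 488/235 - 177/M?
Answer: 131387/43240 ≈ 3.0386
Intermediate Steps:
M = -184 (M = -3 + (-88 - (35 - 1*(-58))) = -3 + (-88 - (35 + 58)) = -3 + (-88 - 1*93) = -3 + (-88 - 93) = -3 - 181 = -184)
488/235 - 177/M = 488/235 - 177/(-184) = 488*(1/235) - 177*(-1/184) = 488/235 + 177/184 = 131387/43240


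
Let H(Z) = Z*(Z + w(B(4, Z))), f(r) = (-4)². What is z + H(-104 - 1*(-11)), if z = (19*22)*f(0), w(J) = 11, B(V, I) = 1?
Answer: 14314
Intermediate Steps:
f(r) = 16
H(Z) = Z*(11 + Z) (H(Z) = Z*(Z + 11) = Z*(11 + Z))
z = 6688 (z = (19*22)*16 = 418*16 = 6688)
z + H(-104 - 1*(-11)) = 6688 + (-104 - 1*(-11))*(11 + (-104 - 1*(-11))) = 6688 + (-104 + 11)*(11 + (-104 + 11)) = 6688 - 93*(11 - 93) = 6688 - 93*(-82) = 6688 + 7626 = 14314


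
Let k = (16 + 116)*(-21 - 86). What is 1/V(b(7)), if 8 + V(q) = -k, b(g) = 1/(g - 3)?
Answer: 1/14116 ≈ 7.0842e-5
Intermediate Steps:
b(g) = 1/(-3 + g)
k = -14124 (k = 132*(-107) = -14124)
V(q) = 14116 (V(q) = -8 - 1*(-14124) = -8 + 14124 = 14116)
1/V(b(7)) = 1/14116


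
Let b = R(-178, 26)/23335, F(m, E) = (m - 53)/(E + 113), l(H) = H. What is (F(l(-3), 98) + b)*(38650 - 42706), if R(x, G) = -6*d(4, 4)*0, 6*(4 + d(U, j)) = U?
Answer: 227136/211 ≈ 1076.5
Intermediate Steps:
d(U, j) = -4 + U/6
F(m, E) = (-53 + m)/(113 + E)
R(x, G) = 0 (R(x, G) = -6*(-4 + (1/6)*4)*0 = -6*(-4 + 2/3)*0 = -6*(-10/3)*0 = 20*0 = 0)
b = 0 (b = 0/23335 = 0*(1/23335) = 0)
(F(l(-3), 98) + b)*(38650 - 42706) = ((-53 - 3)/(113 + 98) + 0)*(38650 - 42706) = (-56/211 + 0)*(-4056) = -56/211*(-4056) = 227136/211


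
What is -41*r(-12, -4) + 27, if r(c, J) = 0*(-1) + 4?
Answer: -137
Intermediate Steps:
r(c, J) = 4 (r(c, J) = 0 + 4 = 4)
-41*r(-12, -4) + 27 = -41*4 + 27 = -164 + 27 = -137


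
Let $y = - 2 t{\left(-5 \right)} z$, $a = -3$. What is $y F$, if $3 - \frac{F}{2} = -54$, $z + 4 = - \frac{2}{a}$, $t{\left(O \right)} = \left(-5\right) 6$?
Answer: $-22800$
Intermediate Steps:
$t{\left(O \right)} = -30$
$z = - \frac{10}{3}$ ($z = -4 - \frac{2}{-3} = -4 - - \frac{2}{3} = -4 + \frac{2}{3} = - \frac{10}{3} \approx -3.3333$)
$F = 114$ ($F = 6 - -108 = 6 + 108 = 114$)
$y = -200$ ($y = \left(-2\right) \left(-30\right) \left(- \frac{10}{3}\right) = 60 \left(- \frac{10}{3}\right) = -200$)
$y F = \left(-200\right) 114 = -22800$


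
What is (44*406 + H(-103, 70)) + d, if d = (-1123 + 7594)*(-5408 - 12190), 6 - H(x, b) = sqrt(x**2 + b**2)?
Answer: -113858788 - sqrt(15509) ≈ -1.1386e+8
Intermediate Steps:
H(x, b) = 6 - sqrt(b**2 + x**2) (H(x, b) = 6 - sqrt(x**2 + b**2) = 6 - sqrt(b**2 + x**2))
d = -113876658 (d = 6471*(-17598) = -113876658)
(44*406 + H(-103, 70)) + d = (44*406 + (6 - sqrt(70**2 + (-103)**2))) - 113876658 = (17864 + (6 - sqrt(4900 + 10609))) - 113876658 = (17864 + (6 - sqrt(15509))) - 113876658 = (17870 - sqrt(15509)) - 113876658 = -113858788 - sqrt(15509)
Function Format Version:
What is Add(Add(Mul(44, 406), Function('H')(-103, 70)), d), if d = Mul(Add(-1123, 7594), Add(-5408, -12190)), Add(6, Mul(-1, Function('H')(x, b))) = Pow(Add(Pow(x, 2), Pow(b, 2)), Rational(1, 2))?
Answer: Add(-113858788, Mul(-1, Pow(15509, Rational(1, 2)))) ≈ -1.1386e+8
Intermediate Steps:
Function('H')(x, b) = Add(6, Mul(-1, Pow(Add(Pow(b, 2), Pow(x, 2)), Rational(1, 2)))) (Function('H')(x, b) = Add(6, Mul(-1, Pow(Add(Pow(x, 2), Pow(b, 2)), Rational(1, 2)))) = Add(6, Mul(-1, Pow(Add(Pow(b, 2), Pow(x, 2)), Rational(1, 2)))))
d = -113876658 (d = Mul(6471, -17598) = -113876658)
Add(Add(Mul(44, 406), Function('H')(-103, 70)), d) = Add(Add(Mul(44, 406), Add(6, Mul(-1, Pow(Add(Pow(70, 2), Pow(-103, 2)), Rational(1, 2))))), -113876658) = Add(Add(17864, Add(6, Mul(-1, Pow(Add(4900, 10609), Rational(1, 2))))), -113876658) = Add(Add(17864, Add(6, Mul(-1, Pow(15509, Rational(1, 2))))), -113876658) = Add(Add(17870, Mul(-1, Pow(15509, Rational(1, 2)))), -113876658) = Add(-113858788, Mul(-1, Pow(15509, Rational(1, 2))))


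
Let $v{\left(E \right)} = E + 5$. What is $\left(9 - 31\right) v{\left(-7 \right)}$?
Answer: $44$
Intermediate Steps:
$v{\left(E \right)} = 5 + E$
$\left(9 - 31\right) v{\left(-7 \right)} = \left(9 - 31\right) \left(5 - 7\right) = \left(-22\right) \left(-2\right) = 44$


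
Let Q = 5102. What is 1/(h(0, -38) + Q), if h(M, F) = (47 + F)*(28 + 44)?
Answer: 1/5750 ≈ 0.00017391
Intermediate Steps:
h(M, F) = 3384 + 72*F (h(M, F) = (47 + F)*72 = 3384 + 72*F)
1/(h(0, -38) + Q) = 1/((3384 + 72*(-38)) + 5102) = 1/((3384 - 2736) + 5102) = 1/(648 + 5102) = 1/5750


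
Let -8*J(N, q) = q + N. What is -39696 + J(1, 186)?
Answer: -317755/8 ≈ -39719.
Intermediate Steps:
J(N, q) = -N/8 - q/8 (J(N, q) = -(q + N)/8 = -(N + q)/8 = -N/8 - q/8)
-39696 + J(1, 186) = -39696 + (-1/8*1 - 1/8*186) = -39696 + (-1/8 - 93/4) = -39696 - 187/8 = -317755/8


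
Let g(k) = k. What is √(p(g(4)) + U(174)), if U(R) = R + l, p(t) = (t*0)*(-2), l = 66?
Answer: 4*√15 ≈ 15.492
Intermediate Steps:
p(t) = 0 (p(t) = 0*(-2) = 0)
U(R) = 66 + R (U(R) = R + 66 = 66 + R)
√(p(g(4)) + U(174)) = √(0 + (66 + 174)) = √(0 + 240) = √240 = 4*√15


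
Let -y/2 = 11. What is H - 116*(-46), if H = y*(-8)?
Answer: 5512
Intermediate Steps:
y = -22 (y = -2*11 = -22)
H = 176 (H = -22*(-8) = 176)
H - 116*(-46) = 176 - 116*(-46) = 176 + 5336 = 5512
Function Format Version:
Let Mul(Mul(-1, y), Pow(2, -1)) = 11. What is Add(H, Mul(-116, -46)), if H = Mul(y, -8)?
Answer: 5512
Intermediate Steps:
y = -22 (y = Mul(-2, 11) = -22)
H = 176 (H = Mul(-22, -8) = 176)
Add(H, Mul(-116, -46)) = Add(176, Mul(-116, -46)) = Add(176, 5336) = 5512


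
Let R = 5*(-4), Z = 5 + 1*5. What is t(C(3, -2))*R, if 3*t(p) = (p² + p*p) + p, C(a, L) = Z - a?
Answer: -700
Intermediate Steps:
Z = 10 (Z = 5 + 5 = 10)
C(a, L) = 10 - a
t(p) = p/3 + 2*p²/3 (t(p) = ((p² + p*p) + p)/3 = ((p² + p²) + p)/3 = (2*p² + p)/3 = (p + 2*p²)/3 = p/3 + 2*p²/3)
R = -20
t(C(3, -2))*R = ((10 - 1*3)*(1 + 2*(10 - 1*3))/3)*(-20) = ((10 - 3)*(1 + 2*(10 - 3))/3)*(-20) = ((⅓)*7*(1 + 2*7))*(-20) = ((⅓)*7*(1 + 14))*(-20) = ((⅓)*7*15)*(-20) = 35*(-20) = -700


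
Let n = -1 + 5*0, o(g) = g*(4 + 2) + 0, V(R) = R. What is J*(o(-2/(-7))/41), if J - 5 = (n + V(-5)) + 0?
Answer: -12/287 ≈ -0.041812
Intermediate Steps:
o(g) = 6*g (o(g) = g*6 + 0 = 6*g + 0 = 6*g)
n = -1 (n = -1 + 0 = -1)
J = -1 (J = 5 + ((-1 - 5) + 0) = 5 + (-6 + 0) = 5 - 6 = -1)
J*(o(-2/(-7))/41) = -6*(-2/(-7))/41 = -6*(-2*(-⅐))/41 = -6*(2/7)/41 = -12/(7*41) = -1*12/287 = -12/287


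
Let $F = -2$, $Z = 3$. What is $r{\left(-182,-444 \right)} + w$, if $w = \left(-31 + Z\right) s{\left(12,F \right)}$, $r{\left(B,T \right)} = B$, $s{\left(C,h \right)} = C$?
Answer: $-518$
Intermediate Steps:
$w = -336$ ($w = \left(-31 + 3\right) 12 = \left(-28\right) 12 = -336$)
$r{\left(-182,-444 \right)} + w = -182 - 336 = -518$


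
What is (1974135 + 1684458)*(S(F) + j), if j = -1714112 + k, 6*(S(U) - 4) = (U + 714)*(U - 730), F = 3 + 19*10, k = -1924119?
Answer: -27215567218551/2 ≈ -1.3608e+13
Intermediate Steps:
F = 193 (F = 3 + 190 = 193)
S(U) = 4 + (-730 + U)*(714 + U)/6 (S(U) = 4 + ((U + 714)*(U - 730))/6 = 4 + ((714 + U)*(-730 + U))/6 = 4 + ((-730 + U)*(714 + U))/6 = 4 + (-730 + U)*(714 + U)/6)
j = -3638231 (j = -1714112 - 1924119 = -3638231)
(1974135 + 1684458)*(S(F) + j) = (1974135 + 1684458)*((-86866 - 8/3*193 + (1/6)*193**2) - 3638231) = 3658593*((-86866 - 1544/3 + (1/6)*37249) - 3638231) = 3658593*((-86866 - 1544/3 + 37249/6) - 3638231) = 3658593*(-162345/2 - 3638231) = 3658593*(-7438807/2) = -27215567218551/2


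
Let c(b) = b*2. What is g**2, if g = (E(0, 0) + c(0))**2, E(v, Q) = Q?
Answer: 0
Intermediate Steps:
c(b) = 2*b
g = 0 (g = (0 + 2*0)**2 = (0 + 0)**2 = 0**2 = 0)
g**2 = 0**2 = 0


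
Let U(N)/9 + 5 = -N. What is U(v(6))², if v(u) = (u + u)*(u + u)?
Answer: 1798281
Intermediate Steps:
v(u) = 4*u² (v(u) = (2*u)*(2*u) = 4*u²)
U(N) = -45 - 9*N (U(N) = -45 + 9*(-N) = -45 - 9*N)
U(v(6))² = (-45 - 36*6²)² = (-45 - 36*36)² = (-45 - 9*144)² = (-45 - 1296)² = (-1341)² = 1798281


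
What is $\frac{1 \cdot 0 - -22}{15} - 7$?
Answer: $- \frac{83}{15} \approx -5.5333$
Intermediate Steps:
$\frac{1 \cdot 0 - -22}{15} - 7 = \left(0 + 22\right) \frac{1}{15} - 7 = 22 \cdot \frac{1}{15} - 7 = \frac{22}{15} - 7 = - \frac{83}{15}$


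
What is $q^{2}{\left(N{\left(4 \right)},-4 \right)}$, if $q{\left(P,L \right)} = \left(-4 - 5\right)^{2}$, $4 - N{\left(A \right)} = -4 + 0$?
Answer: $6561$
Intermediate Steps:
$N{\left(A \right)} = 8$ ($N{\left(A \right)} = 4 - \left(-4 + 0\right) = 4 - -4 = 4 + 4 = 8$)
$q{\left(P,L \right)} = 81$ ($q{\left(P,L \right)} = \left(-9\right)^{2} = 81$)
$q^{2}{\left(N{\left(4 \right)},-4 \right)} = 81^{2} = 6561$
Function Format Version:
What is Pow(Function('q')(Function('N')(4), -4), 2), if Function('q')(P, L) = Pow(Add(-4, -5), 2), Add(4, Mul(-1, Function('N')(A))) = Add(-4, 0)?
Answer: 6561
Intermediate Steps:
Function('N')(A) = 8 (Function('N')(A) = Add(4, Mul(-1, Add(-4, 0))) = Add(4, Mul(-1, -4)) = Add(4, 4) = 8)
Function('q')(P, L) = 81 (Function('q')(P, L) = Pow(-9, 2) = 81)
Pow(Function('q')(Function('N')(4), -4), 2) = Pow(81, 2) = 6561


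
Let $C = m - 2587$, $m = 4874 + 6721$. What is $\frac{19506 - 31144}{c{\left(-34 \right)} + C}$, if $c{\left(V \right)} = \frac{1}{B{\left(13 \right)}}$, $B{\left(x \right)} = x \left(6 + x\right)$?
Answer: $- \frac{2874586}{2224977} \approx -1.292$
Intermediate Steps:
$m = 11595$
$c{\left(V \right)} = \frac{1}{247}$ ($c{\left(V \right)} = \frac{1}{13 \left(6 + 13\right)} = \frac{1}{13 \cdot 19} = \frac{1}{247}$)
$C = 9008$ ($C = 11595 - 2587 = 9008$)
$\frac{19506 - 31144}{c{\left(-34 \right)} + C} = \frac{19506 - 31144}{\frac{1}{247} + 9008} = - \frac{11638}{\frac{2224977}{247}} = \left(-11638\right) \frac{247}{2224977} = - \frac{2874586}{2224977}$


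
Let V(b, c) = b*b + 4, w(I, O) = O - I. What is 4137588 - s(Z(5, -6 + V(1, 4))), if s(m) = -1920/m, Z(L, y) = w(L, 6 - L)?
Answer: 4137108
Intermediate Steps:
V(b, c) = 4 + b² (V(b, c) = b² + 4 = 4 + b²)
Z(L, y) = 6 - 2*L (Z(L, y) = (6 - L) - L = 6 - 2*L)
4137588 - s(Z(5, -6 + V(1, 4))) = 4137588 - (-1920)/(6 - 2*5) = 4137588 - (-1920)/(6 - 10) = 4137588 - (-1920)/(-4) = 4137588 - (-1920)*(-1)/4 = 4137588 - 1*480 = 4137588 - 480 = 4137108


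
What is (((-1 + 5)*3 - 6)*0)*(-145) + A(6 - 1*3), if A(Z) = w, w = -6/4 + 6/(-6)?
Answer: -5/2 ≈ -2.5000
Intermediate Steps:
w = -5/2 (w = -6*¼ + 6*(-⅙) = -3/2 - 1 = -5/2 ≈ -2.5000)
A(Z) = -5/2
(((-1 + 5)*3 - 6)*0)*(-145) + A(6 - 1*3) = (((-1 + 5)*3 - 6)*0)*(-145) - 5/2 = ((4*3 - 6)*0)*(-145) - 5/2 = ((12 - 6)*0)*(-145) - 5/2 = (6*0)*(-145) - 5/2 = 0*(-145) - 5/2 = 0 - 5/2 = -5/2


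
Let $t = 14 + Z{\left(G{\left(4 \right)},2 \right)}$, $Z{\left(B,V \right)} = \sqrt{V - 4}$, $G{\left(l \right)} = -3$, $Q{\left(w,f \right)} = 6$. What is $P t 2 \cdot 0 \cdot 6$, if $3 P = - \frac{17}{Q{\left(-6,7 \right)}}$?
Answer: $0$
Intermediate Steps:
$Z{\left(B,V \right)} = \sqrt{-4 + V}$
$P = - \frac{17}{18}$ ($P = \frac{\left(-17\right) \frac{1}{6}}{3} = \frac{1}{3} \left(- \frac{17}{6}\right) = - \frac{17}{18} \approx -0.94444$)
$t = 14 + i \sqrt{2}$ ($t = 14 + \sqrt{-4 + 2} = 14 + \sqrt{-2} = 14 + i \sqrt{2} \approx 14.0 + 1.4142 i$)
$P t 2 \cdot 0 \cdot 6 = - \frac{17 \left(14 + i \sqrt{2}\right)}{18} \cdot 2 \cdot 0 \cdot 6 = \left(- \frac{119}{9} - \frac{17 i \sqrt{2}}{18}\right) 0 \cdot 6 = \left(- \frac{119}{9} - \frac{17 i \sqrt{2}}{18}\right) 0 = 0$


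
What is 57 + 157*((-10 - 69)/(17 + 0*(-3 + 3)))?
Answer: -11434/17 ≈ -672.59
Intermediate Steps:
57 + 157*((-10 - 69)/(17 + 0*(-3 + 3))) = 57 + 157*(-79/(17 + 0*0)) = 57 + 157*(-79/(17 + 0)) = 57 + 157*(-79/17) = 57 - 12403/17 = -11434/17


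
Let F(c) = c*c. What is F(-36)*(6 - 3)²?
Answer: 11664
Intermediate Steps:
F(c) = c²
F(-36)*(6 - 3)² = (-36)²*(6 - 3)² = 1296*3² = 1296*9 = 11664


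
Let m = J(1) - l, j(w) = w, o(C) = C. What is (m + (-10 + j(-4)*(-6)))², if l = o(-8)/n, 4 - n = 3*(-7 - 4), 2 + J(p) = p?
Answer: 239121/1369 ≈ 174.67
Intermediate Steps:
J(p) = -2 + p
n = 37 (n = 4 - 3*(-7 - 4) = 4 - 3*(-11) = 4 - 1*(-33) = 4 + 33 = 37)
l = -8/37 ≈ -0.21622
m = -29/37 (m = (-2 + 1) - 1*(-8/37) = -1 + 8/37 = -29/37 ≈ -0.78378)
(m + (-10 + j(-4)*(-6)))² = (-29/37 + (-10 - 4*(-6)))² = (-29/37 + (-10 + 24))² = (-29/37 + 14)² = (489/37)² = 239121/1369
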